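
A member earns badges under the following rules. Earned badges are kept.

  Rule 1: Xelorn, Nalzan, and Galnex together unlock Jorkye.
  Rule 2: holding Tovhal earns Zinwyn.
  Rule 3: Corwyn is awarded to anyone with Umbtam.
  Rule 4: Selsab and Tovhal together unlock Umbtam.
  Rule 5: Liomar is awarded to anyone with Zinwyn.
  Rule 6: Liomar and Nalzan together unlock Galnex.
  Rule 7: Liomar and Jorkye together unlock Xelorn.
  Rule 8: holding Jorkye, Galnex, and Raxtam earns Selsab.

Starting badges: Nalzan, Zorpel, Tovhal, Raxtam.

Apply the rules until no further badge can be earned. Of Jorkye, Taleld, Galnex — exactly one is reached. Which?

Galnex

With Tovhal, Zinwyn is earned (Rule 2).
With Zinwyn, Liomar is earned (Rule 5).
With Liomar and Nalzan, Galnex is earned (Rule 6).
No rule produces Taleld, and it is not given. Jorkye would need Xelorn, Nalzan, and Galnex (Rule 1), but Xelorn is never earned.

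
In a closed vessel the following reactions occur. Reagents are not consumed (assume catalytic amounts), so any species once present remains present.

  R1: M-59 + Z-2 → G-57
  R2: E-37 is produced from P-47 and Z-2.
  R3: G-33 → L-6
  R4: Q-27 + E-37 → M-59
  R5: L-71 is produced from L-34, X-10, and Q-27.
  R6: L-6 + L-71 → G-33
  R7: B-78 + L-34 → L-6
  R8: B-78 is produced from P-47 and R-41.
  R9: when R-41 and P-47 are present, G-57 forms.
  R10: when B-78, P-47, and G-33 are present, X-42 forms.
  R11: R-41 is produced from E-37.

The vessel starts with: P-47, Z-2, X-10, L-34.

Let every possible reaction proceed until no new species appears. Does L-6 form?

P-47 and Z-2 present → E-37 forms (R2).
E-37 present → R-41 forms (R11).
P-47 and R-41 present → B-78 forms (R8).
B-78 and L-34 present → L-6 forms (R7).

Yes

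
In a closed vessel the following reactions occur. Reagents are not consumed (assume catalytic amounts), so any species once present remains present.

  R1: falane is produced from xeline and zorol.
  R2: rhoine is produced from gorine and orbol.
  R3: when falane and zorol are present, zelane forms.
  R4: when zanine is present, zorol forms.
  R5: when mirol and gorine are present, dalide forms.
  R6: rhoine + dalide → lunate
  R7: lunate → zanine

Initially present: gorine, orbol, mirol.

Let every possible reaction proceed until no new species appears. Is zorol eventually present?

mirol and gorine present → dalide forms (R5).
gorine and orbol present → rhoine forms (R2).
rhoine and dalide present → lunate forms (R6).
lunate present → zanine forms (R7).
zanine present → zorol forms (R4).

Yes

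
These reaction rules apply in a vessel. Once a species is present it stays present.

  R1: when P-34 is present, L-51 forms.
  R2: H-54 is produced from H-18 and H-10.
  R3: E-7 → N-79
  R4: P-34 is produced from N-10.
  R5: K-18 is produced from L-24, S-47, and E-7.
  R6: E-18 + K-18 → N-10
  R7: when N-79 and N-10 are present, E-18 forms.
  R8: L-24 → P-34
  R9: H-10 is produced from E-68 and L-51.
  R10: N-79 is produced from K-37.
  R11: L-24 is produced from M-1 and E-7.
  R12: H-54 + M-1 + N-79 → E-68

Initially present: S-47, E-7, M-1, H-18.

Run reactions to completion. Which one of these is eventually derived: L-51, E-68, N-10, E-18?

M-1 and E-7 present → L-24 forms (R11).
L-24 present → P-34 forms (R8).
P-34 present → L-51 forms (R1).
E-68 would need H-54, M-1, and N-79 (R12), but H-54 never forms. E-18 would need N-79 and N-10 (R7), but N-10 never forms. N-10 would need E-18 and K-18 (R6), but E-18 never forms.

L-51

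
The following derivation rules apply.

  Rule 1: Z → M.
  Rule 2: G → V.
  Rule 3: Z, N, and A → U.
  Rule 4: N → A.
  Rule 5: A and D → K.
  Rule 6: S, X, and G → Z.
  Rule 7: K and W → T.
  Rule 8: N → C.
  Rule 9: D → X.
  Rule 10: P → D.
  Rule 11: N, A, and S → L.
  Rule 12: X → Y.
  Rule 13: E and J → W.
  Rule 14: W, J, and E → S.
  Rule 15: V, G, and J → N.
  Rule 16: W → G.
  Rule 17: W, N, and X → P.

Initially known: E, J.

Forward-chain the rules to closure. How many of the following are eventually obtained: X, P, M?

X would need D (Rule 9), but D is never established.
P would need W, N, and X (Rule 17), but X is never established.
M would need Z (Rule 1), but Z is never established.
None of the 3 are reached.

0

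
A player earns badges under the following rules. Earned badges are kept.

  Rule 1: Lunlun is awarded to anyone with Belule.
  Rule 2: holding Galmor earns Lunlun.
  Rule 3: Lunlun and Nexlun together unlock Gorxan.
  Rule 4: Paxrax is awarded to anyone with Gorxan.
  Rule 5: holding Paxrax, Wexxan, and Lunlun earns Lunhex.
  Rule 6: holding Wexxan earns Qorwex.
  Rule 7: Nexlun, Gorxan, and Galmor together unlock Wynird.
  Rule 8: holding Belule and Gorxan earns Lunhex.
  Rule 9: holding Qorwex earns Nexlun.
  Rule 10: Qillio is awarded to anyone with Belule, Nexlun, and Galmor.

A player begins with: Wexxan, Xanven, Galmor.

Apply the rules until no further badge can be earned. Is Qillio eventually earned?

Qillio would need Belule, Nexlun, and Galmor (Rule 10), but Belule is never earned.

No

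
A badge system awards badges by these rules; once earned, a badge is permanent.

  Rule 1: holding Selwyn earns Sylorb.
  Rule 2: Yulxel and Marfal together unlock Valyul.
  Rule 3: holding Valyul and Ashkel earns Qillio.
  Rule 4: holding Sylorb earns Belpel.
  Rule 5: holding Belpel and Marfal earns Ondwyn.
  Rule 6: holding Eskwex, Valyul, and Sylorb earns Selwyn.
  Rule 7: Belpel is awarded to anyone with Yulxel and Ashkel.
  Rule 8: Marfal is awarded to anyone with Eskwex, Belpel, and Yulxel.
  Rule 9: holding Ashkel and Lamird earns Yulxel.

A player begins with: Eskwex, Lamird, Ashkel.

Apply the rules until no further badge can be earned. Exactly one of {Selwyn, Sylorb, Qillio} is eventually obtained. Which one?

With Ashkel and Lamird, Yulxel is earned (Rule 9).
With Yulxel and Ashkel, Belpel is earned (Rule 7).
With Eskwex, Belpel, and Yulxel, Marfal is earned (Rule 8).
With Yulxel and Marfal, Valyul is earned (Rule 2).
With Valyul and Ashkel, Qillio is earned (Rule 3).
Sylorb would need Selwyn (Rule 1), but Selwyn is never earned. Selwyn would need Eskwex, Valyul, and Sylorb (Rule 6), but Sylorb is never earned.

Qillio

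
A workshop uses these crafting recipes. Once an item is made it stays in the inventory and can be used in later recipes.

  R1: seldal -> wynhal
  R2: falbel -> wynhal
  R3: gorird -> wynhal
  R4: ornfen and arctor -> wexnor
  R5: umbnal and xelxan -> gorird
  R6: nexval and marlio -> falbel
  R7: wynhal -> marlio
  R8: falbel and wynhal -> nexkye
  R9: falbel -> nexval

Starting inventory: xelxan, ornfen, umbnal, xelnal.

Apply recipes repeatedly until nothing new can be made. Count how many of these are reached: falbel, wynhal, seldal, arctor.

1

Using R5, umbnal and xelxan make gorird.
gorird -> wynhal (R3).
falbel would need nexval and marlio (R6), but nexval is never obtained.
wynhal: reached.
No rule produces seldal, and it is not given.
No rule produces arctor, and it is not given.
Reached: wynhal — 1 of the 4.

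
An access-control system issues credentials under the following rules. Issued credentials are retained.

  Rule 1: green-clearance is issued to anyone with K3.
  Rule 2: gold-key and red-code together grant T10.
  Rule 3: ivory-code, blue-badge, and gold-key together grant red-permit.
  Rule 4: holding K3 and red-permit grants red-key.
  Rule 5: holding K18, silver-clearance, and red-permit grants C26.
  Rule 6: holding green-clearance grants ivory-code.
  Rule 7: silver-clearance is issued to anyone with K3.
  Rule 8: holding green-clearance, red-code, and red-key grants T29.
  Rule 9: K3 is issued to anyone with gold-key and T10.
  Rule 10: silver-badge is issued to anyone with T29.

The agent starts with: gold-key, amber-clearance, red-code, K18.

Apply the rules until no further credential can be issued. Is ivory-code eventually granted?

Yes

Holding gold-key and red-code grants T10 (Rule 2).
Holding gold-key and T10 grants K3 (Rule 9).
Holding K3 grants green-clearance (Rule 1).
Holding green-clearance grants ivory-code (Rule 6).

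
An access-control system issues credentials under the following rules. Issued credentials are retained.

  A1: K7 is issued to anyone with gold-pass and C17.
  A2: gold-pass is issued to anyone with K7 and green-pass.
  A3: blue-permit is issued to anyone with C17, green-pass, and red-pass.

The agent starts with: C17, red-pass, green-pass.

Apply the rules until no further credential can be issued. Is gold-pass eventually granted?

No

gold-pass would need K7 and green-pass (A2), but K7 is never granted.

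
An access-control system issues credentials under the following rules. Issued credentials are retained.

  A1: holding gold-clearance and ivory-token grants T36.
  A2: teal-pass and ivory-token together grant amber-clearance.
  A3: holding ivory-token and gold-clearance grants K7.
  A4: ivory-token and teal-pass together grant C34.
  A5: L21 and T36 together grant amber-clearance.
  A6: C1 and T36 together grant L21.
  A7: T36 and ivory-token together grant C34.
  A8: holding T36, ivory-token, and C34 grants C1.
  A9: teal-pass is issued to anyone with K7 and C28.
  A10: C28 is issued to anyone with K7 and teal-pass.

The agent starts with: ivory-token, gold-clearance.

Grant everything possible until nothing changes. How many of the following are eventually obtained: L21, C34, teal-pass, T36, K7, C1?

Holding gold-clearance and ivory-token grants T36 (A1).
Holding ivory-token and gold-clearance grants K7 (A3).
Holding T36 and ivory-token grants C34 (A7).
Holding T36, ivory-token, and C34 grants C1 (A8).
Holding C1 and T36 grants L21 (A6).
L21: reached.
C34: reached.
teal-pass would need K7 and C28 (A9), but C28 is never granted.
T36: reached.
K7: reached.
C1: reached.
Reached: L21, C34, T36, K7, and C1 — 5 of the 6.

5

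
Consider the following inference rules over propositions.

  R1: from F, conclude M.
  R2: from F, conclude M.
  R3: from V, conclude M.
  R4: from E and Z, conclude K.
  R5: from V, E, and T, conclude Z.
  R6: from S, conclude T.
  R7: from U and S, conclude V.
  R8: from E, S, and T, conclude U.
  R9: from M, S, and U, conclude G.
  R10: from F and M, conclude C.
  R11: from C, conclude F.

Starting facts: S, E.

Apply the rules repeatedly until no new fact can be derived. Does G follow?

S holds, so T follows (R6).
From E, S, and T, R8 gives U.
From U and S, R7 gives V.
V holds, so M follows (R3).
M, S, and U hold, so G follows (R9).

Yes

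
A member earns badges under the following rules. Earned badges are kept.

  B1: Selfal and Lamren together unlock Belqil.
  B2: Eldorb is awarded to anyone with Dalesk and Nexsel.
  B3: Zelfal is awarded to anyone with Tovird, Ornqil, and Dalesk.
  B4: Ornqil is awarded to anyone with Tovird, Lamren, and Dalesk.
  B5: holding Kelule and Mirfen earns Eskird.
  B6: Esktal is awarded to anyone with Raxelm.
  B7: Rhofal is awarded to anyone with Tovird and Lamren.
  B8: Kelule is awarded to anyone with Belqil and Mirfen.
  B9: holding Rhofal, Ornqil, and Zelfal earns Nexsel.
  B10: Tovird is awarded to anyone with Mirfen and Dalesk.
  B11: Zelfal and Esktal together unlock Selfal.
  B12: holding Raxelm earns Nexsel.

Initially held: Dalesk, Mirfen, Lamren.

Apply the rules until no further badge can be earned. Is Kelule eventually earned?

No

Kelule would need Belqil and Mirfen (B8), but Belqil is never earned.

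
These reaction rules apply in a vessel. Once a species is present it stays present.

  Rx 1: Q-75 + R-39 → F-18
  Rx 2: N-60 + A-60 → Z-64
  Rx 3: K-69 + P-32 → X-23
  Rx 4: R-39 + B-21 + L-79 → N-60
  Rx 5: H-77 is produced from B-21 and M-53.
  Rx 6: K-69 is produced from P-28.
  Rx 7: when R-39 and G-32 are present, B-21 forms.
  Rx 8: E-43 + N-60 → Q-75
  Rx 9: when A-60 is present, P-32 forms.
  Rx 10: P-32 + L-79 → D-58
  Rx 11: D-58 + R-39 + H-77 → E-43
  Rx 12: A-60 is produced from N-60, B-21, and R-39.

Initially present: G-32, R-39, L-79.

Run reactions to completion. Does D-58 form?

Yes

R-39 and G-32 present → B-21 forms (Rx 7).
R-39, B-21, and L-79 present → N-60 forms (Rx 4).
N-60, B-21, and R-39 present → A-60 forms (Rx 12).
A-60 present → P-32 forms (Rx 9).
P-32 and L-79 present → D-58 forms (Rx 10).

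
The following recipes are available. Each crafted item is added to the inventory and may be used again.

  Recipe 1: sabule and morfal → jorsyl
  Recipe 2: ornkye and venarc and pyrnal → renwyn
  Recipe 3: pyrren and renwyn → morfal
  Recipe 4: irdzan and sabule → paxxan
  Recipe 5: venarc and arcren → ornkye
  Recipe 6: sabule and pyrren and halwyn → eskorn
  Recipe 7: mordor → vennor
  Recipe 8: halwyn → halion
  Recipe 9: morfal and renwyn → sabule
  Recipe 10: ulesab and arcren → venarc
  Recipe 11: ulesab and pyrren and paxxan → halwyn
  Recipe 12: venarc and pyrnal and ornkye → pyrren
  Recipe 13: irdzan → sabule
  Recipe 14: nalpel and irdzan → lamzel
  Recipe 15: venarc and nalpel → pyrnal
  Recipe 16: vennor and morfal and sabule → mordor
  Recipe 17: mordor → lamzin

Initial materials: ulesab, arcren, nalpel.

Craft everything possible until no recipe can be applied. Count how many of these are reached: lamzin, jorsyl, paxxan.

Using Recipe 10, ulesab and arcren make venarc.
Using Recipe 15, venarc and nalpel make pyrnal.
venarc and arcren → ornkye (Recipe 5).
Using Recipe 2, ornkye, venarc, and pyrnal make renwyn.
venarc and pyrnal and ornkye → pyrren (Recipe 12).
pyrren and renwyn → morfal (Recipe 3).
morfal and renwyn → sabule (Recipe 9).
sabule and morfal → jorsyl (Recipe 1).
lamzin would need mordor (Recipe 17), but mordor is never obtained.
jorsyl: reached.
paxxan would need irdzan and sabule (Recipe 4), but irdzan is never obtained.
Reached: jorsyl — 1 of the 3.

1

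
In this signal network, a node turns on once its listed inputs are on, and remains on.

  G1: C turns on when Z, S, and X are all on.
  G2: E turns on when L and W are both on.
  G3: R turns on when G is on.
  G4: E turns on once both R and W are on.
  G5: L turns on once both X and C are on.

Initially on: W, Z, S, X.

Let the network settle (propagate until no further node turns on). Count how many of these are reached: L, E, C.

G1: Z, S, and X on → C on.
G5: X and C on → L on.
L and W are on, so E turns on (G2).
L: reached.
E: reached.
C: reached.
All 3 are reached.

3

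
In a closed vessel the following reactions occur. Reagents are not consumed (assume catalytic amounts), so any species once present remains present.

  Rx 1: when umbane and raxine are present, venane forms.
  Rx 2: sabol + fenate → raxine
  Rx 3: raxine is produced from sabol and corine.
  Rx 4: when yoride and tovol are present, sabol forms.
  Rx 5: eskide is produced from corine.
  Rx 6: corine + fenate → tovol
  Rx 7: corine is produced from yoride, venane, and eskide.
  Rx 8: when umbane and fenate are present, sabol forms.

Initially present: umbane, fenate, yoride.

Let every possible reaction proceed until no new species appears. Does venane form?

umbane and fenate present → sabol forms (Rx 8).
sabol and fenate present → raxine forms (Rx 2).
umbane and raxine present → venane forms (Rx 1).

Yes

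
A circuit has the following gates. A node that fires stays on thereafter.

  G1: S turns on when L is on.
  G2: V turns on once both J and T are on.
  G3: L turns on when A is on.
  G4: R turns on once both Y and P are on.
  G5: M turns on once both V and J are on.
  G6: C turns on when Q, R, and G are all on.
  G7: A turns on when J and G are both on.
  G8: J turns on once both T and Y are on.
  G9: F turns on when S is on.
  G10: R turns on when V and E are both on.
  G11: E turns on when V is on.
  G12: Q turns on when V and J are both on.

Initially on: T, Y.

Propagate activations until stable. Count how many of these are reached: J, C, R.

G8: T and Y on → J on.
G2: J and T on → V on.
G11: V on → E on.
V and E are on, so R turns on (G10).
J: reached.
C would need Q, R, and G (G6), but G never turns on.
R: reached.
Reached: J and R — 2 of the 3.

2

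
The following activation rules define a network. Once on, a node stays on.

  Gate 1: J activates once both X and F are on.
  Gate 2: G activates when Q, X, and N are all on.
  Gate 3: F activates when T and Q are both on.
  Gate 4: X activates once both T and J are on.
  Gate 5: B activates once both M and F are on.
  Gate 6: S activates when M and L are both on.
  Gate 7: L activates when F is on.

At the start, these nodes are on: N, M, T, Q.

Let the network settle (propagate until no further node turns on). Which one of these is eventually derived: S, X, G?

S

T and Q are on, so F activates (Gate 3).
Gate 7: F on → L on.
Gate 6: M and L on → S on.
G would need Q, X, and N (Gate 2), but X never turns on. X would need T and J (Gate 4), but J never turns on.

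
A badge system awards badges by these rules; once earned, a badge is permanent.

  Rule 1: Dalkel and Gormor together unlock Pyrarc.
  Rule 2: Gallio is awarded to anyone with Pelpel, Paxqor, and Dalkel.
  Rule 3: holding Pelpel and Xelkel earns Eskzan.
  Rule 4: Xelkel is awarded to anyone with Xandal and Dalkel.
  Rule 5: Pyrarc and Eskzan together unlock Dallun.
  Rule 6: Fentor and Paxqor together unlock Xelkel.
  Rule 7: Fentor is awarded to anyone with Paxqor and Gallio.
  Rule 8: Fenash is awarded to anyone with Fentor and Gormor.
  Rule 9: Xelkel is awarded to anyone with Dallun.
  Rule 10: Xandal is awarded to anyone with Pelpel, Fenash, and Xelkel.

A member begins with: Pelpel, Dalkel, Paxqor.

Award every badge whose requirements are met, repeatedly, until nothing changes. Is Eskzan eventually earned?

Yes

With Pelpel, Paxqor, and Dalkel, Gallio is earned (Rule 2).
With Paxqor and Gallio, Fentor is earned (Rule 7).
With Fentor and Paxqor, Xelkel is earned (Rule 6).
With Pelpel and Xelkel, Eskzan is earned (Rule 3).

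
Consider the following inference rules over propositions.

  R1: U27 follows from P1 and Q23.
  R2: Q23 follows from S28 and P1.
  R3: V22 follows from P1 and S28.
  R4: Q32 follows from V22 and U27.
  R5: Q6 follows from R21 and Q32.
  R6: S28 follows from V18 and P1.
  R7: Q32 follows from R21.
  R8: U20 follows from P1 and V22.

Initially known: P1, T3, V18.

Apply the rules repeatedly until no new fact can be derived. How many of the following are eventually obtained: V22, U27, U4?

From V18 and P1, R6 gives S28.
P1 and S28 hold, so V22 follows (R3).
From S28 and P1, R2 gives Q23.
From P1 and Q23, R1 gives U27.
V22: reached.
U27: reached.
No rule produces U4, and it is not given.
Reached: V22 and U27 — 2 of the 3.

2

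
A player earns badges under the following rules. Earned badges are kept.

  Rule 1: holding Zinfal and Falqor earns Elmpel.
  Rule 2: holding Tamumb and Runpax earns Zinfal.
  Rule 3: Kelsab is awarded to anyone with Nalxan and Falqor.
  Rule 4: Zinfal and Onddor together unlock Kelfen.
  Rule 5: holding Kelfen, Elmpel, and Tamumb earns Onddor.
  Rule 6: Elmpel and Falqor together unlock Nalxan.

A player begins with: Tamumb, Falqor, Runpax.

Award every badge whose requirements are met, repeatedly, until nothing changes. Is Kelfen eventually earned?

Kelfen would need Zinfal and Onddor (Rule 4), but Onddor is never earned.

No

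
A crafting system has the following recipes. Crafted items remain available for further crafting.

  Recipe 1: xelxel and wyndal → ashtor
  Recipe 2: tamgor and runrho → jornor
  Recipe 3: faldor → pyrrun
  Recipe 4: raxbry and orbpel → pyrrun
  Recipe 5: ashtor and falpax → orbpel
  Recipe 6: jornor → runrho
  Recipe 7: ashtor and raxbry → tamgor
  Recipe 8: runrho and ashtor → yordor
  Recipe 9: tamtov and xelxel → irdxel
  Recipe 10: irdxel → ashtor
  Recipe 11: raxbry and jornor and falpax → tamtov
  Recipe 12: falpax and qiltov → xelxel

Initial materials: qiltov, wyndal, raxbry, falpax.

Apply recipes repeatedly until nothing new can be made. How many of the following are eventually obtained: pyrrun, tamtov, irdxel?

1

Using Recipe 12, falpax and qiltov make xelxel.
Using Recipe 1, xelxel and wyndal make ashtor.
ashtor and falpax → orbpel (Recipe 5).
Using Recipe 4, raxbry and orbpel make pyrrun.
pyrrun: reached.
tamtov would need raxbry, jornor, and falpax (Recipe 11), but jornor is never obtained.
irdxel would need tamtov and xelxel (Recipe 9), but tamtov is never obtained.
Reached: pyrrun — 1 of the 3.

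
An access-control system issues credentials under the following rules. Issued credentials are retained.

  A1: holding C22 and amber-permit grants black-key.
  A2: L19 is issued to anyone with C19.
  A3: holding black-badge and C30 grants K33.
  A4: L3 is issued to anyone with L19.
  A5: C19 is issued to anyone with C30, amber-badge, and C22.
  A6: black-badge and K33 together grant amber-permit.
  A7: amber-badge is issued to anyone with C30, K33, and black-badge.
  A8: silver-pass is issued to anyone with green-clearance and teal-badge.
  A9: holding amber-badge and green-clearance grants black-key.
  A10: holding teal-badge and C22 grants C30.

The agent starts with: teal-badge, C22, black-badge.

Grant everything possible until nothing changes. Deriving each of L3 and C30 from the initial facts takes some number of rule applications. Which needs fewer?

C30: Holding teal-badge and C22 grants C30 (A10). [1 rule application]
L3: Holding teal-badge and C22 grants C30 (A10). Holding black-badge and C30 grants K33 (A3). Holding C30, K33, and black-badge grants amber-badge (A7). Holding C30, amber-badge, and C22 grants C19 (A5). Holding C19 grants L19 (A2). Holding L19 grants L3 (A4). [6 rule applications]
C30 needs fewer.

C30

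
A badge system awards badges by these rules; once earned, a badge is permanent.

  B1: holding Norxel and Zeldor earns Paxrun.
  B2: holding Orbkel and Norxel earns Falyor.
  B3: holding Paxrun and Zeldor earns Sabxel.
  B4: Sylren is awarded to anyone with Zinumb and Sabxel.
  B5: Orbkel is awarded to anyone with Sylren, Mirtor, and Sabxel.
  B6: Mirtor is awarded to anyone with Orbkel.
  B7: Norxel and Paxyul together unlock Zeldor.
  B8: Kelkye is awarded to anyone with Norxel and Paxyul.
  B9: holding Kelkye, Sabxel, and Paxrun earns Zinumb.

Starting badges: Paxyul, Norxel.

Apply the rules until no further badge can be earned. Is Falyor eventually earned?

No

Falyor would need Orbkel and Norxel (B2), but Orbkel is never earned.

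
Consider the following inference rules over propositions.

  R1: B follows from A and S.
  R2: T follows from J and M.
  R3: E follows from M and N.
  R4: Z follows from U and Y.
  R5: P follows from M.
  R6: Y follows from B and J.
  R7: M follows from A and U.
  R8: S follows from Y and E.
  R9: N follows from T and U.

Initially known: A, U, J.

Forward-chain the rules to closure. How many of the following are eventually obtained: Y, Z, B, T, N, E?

A and U hold, so M follows (R7).
J and M hold, so T follows (R2).
From T and U, R9 gives N.
M and N hold, so E follows (R3).
Y would need B and J (R6), but B is never established.
Z would need U and Y (R4), but Y is never established.
B would need A and S (R1), but S is never established.
T: reached.
N: reached.
E: reached.
Reached: T, N, and E — 3 of the 6.

3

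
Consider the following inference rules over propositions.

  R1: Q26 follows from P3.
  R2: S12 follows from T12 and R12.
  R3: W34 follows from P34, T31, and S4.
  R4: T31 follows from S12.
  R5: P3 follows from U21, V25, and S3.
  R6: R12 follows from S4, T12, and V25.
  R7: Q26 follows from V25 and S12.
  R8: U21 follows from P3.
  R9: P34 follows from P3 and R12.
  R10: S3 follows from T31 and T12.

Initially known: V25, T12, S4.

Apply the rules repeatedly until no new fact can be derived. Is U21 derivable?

No

U21 would need P3 (R8), but P3 is never established.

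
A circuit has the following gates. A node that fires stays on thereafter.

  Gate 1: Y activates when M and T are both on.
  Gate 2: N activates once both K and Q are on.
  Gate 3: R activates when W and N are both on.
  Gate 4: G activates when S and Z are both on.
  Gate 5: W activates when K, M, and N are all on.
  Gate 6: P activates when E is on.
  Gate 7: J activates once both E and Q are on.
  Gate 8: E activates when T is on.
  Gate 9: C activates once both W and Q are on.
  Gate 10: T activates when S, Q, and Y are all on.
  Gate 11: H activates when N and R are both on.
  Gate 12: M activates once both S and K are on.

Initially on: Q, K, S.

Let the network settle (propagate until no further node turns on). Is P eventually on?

No

P would need E (Gate 6), but E never turns on.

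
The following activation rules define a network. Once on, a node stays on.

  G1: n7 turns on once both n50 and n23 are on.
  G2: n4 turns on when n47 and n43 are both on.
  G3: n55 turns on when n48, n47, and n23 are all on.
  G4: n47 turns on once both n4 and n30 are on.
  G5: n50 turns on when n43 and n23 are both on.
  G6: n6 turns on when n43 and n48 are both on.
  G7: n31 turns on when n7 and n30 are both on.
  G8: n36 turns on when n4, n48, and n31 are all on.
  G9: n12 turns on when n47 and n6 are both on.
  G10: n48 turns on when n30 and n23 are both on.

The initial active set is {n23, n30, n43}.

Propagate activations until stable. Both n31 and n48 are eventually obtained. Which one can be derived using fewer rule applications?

n48

n48: n30 and n23 are on, so n48 turns on (G10). [1 rule application]
n31: G5: n43 and n23 on → n50 on. G1: n50 and n23 on → n7 on. G7: n7 and n30 on → n31 on. [3 rule applications]
n48 needs fewer.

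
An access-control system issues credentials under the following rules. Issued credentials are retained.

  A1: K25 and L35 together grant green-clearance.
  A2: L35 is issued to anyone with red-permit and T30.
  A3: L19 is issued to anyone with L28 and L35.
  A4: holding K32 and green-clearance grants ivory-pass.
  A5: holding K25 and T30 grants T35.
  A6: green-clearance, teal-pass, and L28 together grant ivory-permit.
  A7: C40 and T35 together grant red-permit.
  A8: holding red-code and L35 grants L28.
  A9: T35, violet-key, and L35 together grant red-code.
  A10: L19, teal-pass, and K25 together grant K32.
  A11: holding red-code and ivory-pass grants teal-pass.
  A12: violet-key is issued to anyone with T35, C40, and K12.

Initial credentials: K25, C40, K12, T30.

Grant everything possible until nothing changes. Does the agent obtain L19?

Yes

Holding K25 and T30 grants T35 (A5).
Holding T35, C40, and K12 grants violet-key (A12).
Holding C40 and T35 grants red-permit (A7).
Holding red-permit and T30 grants L35 (A2).
Holding T35, violet-key, and L35 grants red-code (A9).
Holding red-code and L35 grants L28 (A8).
Holding L28 and L35 grants L19 (A3).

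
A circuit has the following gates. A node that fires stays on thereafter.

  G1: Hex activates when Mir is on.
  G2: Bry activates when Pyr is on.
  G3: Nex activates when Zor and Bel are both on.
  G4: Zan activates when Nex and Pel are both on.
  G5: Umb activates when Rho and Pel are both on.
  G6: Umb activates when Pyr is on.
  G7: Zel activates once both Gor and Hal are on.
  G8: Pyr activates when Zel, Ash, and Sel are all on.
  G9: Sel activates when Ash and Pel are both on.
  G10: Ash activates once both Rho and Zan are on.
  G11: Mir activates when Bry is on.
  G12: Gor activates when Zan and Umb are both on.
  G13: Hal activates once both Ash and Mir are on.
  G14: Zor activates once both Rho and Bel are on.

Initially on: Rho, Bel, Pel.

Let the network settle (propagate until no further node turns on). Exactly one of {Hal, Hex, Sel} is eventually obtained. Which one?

Rho and Bel are on, so Zor activates (G14).
G3: Zor and Bel on → Nex on.
Nex and Pel are on, so Zan activates (G4).
Rho and Zan are on, so Ash activates (G10).
Ash and Pel are on, so Sel activates (G9).
Hex would need Mir (G1), but Mir never turns on. Hal would need Ash and Mir (G13), but Mir never turns on.

Sel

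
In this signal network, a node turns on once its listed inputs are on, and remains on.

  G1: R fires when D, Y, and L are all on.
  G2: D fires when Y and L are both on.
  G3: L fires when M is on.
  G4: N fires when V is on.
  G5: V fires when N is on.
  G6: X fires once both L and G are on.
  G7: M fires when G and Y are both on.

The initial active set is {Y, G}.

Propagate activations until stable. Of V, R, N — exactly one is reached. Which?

G7: G and Y on → M on.
G3: M on → L on.
G2: Y and L on → D on.
G1: D, Y, and L on → R on.
V would need N (G5), but N never turns on. N would need V (G4), but V never turns on.

R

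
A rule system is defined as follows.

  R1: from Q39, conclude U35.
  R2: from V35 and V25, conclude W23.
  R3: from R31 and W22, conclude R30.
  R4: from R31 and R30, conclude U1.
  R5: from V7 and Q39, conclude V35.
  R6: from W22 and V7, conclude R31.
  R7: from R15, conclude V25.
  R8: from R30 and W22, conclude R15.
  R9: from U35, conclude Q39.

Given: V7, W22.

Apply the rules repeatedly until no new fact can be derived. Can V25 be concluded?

Yes

W22 and V7 hold, so R31 follows (R6).
From R31 and W22, R3 gives R30.
From R30 and W22, R8 gives R15.
R15 holds, so V25 follows (R7).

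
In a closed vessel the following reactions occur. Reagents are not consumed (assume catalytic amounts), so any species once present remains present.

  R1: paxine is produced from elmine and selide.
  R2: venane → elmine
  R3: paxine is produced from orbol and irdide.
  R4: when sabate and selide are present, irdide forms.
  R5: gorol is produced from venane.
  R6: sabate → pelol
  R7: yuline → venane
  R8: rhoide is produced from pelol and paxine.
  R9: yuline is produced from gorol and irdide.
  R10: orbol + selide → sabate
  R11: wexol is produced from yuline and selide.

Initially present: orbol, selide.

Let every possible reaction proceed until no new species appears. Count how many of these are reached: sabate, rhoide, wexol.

orbol and selide present → sabate forms (R10).
sabate present → pelol forms (R6).
sabate and selide present → irdide forms (R4).
orbol and irdide present → paxine forms (R3).
pelol and paxine present → rhoide forms (R8).
sabate: reached.
rhoide: reached.
wexol would need yuline and selide (R11), but yuline never forms.
Reached: sabate and rhoide — 2 of the 3.

2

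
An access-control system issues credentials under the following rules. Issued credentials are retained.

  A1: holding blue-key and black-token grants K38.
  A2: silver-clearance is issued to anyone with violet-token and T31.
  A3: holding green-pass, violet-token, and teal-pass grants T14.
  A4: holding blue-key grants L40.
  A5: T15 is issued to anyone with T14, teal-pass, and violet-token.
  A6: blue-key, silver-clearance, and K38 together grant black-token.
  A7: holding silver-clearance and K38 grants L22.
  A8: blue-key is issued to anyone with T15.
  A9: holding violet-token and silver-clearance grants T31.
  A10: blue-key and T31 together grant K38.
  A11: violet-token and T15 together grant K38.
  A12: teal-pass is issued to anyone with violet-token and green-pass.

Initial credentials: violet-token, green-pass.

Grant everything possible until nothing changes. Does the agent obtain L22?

L22 would need silver-clearance and K38 (A7), but silver-clearance is never granted.

No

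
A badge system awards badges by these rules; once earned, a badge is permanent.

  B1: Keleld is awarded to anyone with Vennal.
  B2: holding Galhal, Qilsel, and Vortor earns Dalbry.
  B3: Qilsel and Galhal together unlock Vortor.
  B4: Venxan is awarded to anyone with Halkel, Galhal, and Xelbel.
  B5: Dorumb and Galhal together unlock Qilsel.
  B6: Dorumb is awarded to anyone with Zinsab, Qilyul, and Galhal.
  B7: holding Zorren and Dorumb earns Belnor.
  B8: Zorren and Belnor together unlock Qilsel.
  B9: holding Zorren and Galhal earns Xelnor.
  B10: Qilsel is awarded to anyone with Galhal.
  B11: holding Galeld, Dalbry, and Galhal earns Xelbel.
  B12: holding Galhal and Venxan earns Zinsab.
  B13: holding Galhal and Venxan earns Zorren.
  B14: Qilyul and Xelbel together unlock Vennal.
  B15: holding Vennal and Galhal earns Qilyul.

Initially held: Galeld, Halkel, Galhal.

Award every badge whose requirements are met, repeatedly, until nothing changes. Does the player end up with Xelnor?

With Galhal, Qilsel is earned (B10).
With Qilsel and Galhal, Vortor is earned (B3).
With Galhal, Qilsel, and Vortor, Dalbry is earned (B2).
With Galeld, Dalbry, and Galhal, Xelbel is earned (B11).
With Halkel, Galhal, and Xelbel, Venxan is earned (B4).
With Galhal and Venxan, Zorren is earned (B13).
With Zorren and Galhal, Xelnor is earned (B9).

Yes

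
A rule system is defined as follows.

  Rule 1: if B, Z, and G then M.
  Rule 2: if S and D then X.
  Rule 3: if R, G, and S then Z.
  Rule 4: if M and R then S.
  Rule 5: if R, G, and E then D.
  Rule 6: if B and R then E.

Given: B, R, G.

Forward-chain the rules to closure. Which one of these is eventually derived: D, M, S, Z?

From B and R, Rule 6 gives E.
R, G, and E hold, so D follows (Rule 5).
Z would need R, G, and S (Rule 3), but S is never established. S would need M and R (Rule 4), but M is never established. M would need B, Z, and G (Rule 1), but Z is never established.

D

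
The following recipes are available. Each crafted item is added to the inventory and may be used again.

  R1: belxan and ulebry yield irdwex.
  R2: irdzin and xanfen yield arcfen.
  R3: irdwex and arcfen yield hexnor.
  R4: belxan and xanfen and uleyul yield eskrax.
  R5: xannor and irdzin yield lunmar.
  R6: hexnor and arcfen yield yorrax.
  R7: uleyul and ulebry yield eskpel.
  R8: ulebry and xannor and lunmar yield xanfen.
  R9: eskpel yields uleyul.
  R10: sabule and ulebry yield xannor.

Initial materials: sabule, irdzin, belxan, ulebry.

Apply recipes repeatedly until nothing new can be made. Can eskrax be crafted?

eskrax would need belxan, xanfen, and uleyul (R4), but uleyul is never obtained.

No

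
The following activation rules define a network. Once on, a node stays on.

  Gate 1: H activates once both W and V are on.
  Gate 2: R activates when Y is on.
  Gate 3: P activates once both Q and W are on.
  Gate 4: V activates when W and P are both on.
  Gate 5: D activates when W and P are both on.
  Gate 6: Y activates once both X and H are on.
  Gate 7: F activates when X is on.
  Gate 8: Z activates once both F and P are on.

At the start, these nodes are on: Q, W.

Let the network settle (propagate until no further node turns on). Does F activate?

F would need X (Gate 7), but X never turns on.

No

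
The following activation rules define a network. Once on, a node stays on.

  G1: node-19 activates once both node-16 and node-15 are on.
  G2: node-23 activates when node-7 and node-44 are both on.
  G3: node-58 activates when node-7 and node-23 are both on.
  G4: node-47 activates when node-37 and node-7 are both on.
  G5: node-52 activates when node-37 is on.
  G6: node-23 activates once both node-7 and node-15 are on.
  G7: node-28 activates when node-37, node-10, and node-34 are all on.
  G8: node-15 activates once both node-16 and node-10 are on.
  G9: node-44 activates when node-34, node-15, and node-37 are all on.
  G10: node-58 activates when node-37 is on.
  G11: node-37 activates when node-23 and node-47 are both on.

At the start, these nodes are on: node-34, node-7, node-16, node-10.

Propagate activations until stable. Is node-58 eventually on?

Yes

G8: node-16 and node-10 on → node-15 on.
G6: node-7 and node-15 on → node-23 on.
node-7 and node-23 are on, so node-58 activates (G3).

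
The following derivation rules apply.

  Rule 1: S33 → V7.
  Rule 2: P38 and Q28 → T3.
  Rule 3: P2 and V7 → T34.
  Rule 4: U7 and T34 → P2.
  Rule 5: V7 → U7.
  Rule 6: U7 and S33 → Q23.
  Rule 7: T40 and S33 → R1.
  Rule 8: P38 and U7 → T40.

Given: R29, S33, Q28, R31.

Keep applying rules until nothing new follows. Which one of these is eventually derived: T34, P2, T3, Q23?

Q23

From S33, Rule 1 gives V7.
V7 holds, so U7 follows (Rule 5).
U7 and S33 hold, so Q23 follows (Rule 6).
T3 would need P38 and Q28 (Rule 2), but P38 is never established. P2 would need U7 and T34 (Rule 4), but T34 is never established. T34 would need P2 and V7 (Rule 3), but P2 is never established.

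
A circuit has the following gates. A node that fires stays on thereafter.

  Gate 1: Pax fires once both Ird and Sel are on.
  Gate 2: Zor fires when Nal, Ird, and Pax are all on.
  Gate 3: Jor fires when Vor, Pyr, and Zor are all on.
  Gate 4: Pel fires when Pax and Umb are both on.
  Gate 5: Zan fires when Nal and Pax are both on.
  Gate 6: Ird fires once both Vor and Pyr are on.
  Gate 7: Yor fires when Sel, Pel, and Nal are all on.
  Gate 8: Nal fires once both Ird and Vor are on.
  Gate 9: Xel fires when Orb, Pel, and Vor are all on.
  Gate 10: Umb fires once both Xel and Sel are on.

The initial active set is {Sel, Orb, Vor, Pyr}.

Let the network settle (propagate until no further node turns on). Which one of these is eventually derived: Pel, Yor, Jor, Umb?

Gate 6: Vor and Pyr on → Ird on.
Ird and Vor are on, so Nal fires (Gate 8).
Ird and Sel are on, so Pax fires (Gate 1).
Gate 2: Nal, Ird, and Pax on → Zor on.
Vor, Pyr, and Zor are on, so Jor fires (Gate 3).
Umb would need Xel and Sel (Gate 10), but Xel never turns on. Yor would need Sel, Pel, and Nal (Gate 7), but Pel never turns on. Pel would need Pax and Umb (Gate 4), but Umb never turns on.

Jor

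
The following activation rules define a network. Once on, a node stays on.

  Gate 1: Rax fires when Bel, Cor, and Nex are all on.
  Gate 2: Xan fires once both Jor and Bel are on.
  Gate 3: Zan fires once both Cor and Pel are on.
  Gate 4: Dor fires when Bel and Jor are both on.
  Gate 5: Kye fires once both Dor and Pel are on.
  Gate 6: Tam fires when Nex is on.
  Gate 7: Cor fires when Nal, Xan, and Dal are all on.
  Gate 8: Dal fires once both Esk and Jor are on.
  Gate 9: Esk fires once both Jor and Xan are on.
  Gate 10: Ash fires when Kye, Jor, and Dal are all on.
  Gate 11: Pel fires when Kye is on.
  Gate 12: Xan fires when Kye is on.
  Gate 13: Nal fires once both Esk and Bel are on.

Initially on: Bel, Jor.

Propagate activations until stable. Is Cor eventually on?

Gate 2: Jor and Bel on → Xan on.
Gate 9: Jor and Xan on → Esk on.
Gate 13: Esk and Bel on → Nal on.
Gate 8: Esk and Jor on → Dal on.
Nal, Xan, and Dal are on, so Cor fires (Gate 7).

Yes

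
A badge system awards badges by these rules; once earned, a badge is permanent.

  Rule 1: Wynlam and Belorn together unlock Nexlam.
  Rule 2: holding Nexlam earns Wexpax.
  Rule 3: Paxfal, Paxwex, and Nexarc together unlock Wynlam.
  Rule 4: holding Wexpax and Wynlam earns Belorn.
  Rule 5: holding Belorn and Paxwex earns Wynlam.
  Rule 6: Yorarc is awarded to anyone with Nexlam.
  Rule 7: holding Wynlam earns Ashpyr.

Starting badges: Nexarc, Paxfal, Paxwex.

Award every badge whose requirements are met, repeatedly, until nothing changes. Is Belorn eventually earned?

Belorn would need Wexpax and Wynlam (Rule 4), but Wexpax is never earned.

No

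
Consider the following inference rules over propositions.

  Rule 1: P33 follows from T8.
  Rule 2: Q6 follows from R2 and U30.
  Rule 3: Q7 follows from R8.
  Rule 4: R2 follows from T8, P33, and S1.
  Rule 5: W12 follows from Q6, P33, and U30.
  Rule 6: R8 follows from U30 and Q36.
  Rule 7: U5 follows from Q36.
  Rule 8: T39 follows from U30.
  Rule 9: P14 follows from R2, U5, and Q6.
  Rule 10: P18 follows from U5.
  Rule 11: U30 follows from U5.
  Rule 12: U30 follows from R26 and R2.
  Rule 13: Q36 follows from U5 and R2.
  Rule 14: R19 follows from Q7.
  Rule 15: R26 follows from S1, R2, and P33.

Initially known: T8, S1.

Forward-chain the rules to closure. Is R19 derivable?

No

R19 would need Q7 (Rule 14), but Q7 is never established.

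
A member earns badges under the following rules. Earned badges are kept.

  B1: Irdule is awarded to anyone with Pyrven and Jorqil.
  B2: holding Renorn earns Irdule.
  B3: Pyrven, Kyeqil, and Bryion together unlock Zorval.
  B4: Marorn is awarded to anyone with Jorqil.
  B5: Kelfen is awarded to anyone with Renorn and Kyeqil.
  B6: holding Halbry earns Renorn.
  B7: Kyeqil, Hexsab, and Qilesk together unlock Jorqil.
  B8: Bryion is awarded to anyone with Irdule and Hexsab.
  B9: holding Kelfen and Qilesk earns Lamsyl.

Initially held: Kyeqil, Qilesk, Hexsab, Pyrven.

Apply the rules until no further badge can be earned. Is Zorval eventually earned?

Yes

With Kyeqil, Hexsab, and Qilesk, Jorqil is earned (B7).
With Pyrven and Jorqil, Irdule is earned (B1).
With Irdule and Hexsab, Bryion is earned (B8).
With Pyrven, Kyeqil, and Bryion, Zorval is earned (B3).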